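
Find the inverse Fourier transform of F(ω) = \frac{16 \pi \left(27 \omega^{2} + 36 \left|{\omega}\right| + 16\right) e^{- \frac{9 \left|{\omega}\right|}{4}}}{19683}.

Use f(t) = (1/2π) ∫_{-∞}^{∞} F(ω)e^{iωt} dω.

f(t) = \frac{2}{\left(t^{2} + \frac{81}{16}\right)^{3}}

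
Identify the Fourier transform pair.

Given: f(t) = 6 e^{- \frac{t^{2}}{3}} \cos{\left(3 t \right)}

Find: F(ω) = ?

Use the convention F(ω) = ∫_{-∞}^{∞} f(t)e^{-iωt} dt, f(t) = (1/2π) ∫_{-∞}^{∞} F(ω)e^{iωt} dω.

F(ω) = 3 \sqrt{3} \sqrt{\pi} \left(e^{9 \omega} + 1\right) e^{- \frac{3 \omega^{2}}{4} - \frac{9 \omega}{2} - \frac{27}{4}}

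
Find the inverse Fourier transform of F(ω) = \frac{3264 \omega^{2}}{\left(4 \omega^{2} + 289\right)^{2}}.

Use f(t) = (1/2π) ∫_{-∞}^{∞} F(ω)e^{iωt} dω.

f(t) = 6 \left(1 - \frac{17 \left|{t}\right|}{2}\right) e^{- \frac{17 \left|{t}\right|}{2}}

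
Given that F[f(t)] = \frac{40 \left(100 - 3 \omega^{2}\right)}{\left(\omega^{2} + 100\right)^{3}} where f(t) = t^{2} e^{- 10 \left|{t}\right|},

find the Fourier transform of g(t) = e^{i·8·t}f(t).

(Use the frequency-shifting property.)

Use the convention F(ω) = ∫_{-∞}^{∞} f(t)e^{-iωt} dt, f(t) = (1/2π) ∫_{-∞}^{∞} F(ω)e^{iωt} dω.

F[g](ω) = \frac{40 \left(100 - 3 \left(\omega - 8\right)^{2}\right)}{\left(\left(\omega - 8\right)^{2} + 100\right)^{3}}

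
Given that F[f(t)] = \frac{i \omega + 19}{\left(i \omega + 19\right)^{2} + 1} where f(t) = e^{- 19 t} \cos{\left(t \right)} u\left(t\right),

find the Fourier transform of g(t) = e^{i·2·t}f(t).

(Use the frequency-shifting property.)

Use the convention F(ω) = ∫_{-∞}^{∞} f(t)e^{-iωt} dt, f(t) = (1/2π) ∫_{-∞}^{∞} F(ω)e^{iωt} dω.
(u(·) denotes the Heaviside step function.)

F[g](ω) = \frac{i \left(\omega - 2\right) + 19}{\left(i \left(\omega - 2\right) + 19\right)^{2} + 1}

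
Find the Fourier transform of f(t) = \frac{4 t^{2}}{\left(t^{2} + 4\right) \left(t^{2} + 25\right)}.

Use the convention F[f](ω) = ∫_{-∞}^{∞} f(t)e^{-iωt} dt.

F(ω) = \frac{4 \pi \left(5 - 2 e^{3 \left|{\omega}\right|}\right) e^{- 5 \left|{\omega}\right|}}{21}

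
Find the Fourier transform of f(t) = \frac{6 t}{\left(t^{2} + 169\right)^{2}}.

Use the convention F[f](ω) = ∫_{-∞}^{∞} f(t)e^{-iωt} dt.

F(ω) = - \frac{3 i \pi \omega e^{- 13 \left|{\omega}\right|}}{13}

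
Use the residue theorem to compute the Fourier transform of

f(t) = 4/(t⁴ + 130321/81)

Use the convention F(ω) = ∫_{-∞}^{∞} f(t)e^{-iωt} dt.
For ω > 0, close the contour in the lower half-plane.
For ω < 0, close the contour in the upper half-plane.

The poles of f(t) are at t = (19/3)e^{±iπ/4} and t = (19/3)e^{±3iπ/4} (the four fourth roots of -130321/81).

Let g(z) = f(z)e^{-iωz}; for large |z| the factor e^{-iωz} decays in the lower half-plane when ω > 0 and in the upper half-plane when ω < 0.

Case ω > 0 (lower half-plane, clockwise contour ⇒ F(ω) = -2πi·ΣRes):
  Res_{z = - \frac{19 \sqrt{2}}{6} - \frac{19 \sqrt{2} i}{6}} g(z) = \frac{27 \sqrt{2} i \left(1 - i\right) e^{\frac{19 \sqrt{2} \omega \left(-1 + i\right)}{6}}}{13718}
  Res_{z = \frac{19 \sqrt{2}}{6} - \frac{19 \sqrt{2} i}{6}} g(z) = \frac{27 \sqrt{2} i \left(1 + i\right) e^{- \frac{19 \sqrt{2} \omega \left(1 + i\right)}{6}}}{13718}
  F(ω) = -2πi·ΣRes = \frac{27 \sqrt{2} \pi \left(\left(1 - i\right) e^{\frac{19 \sqrt{2} i \omega}{3}} + 1 + i\right) e^{- \frac{19 \sqrt{2} \omega \left(1 + i\right)}{6}}}{6859} = \frac{108 \pi e^{- \frac{19 \sqrt{2} \omega}{6}} \sin{\left(\frac{19 \sqrt{2} \omega}{6} + \frac{\pi}{4} \right)}}{6859}

Case ω < 0 (upper half-plane, counterclockwise contour ⇒ F(ω) = +2πi·ΣRes):
  Res_{z = \frac{19 \sqrt{2}}{6} + \frac{19 \sqrt{2} i}{6}} g(z) = \frac{27 \sqrt{2} i \left(-1 + i\right) e^{\frac{19 \sqrt{2} \omega \left(1 - i\right)}{6}}}{13718}
  Res_{z = - \frac{19 \sqrt{2}}{6} + \frac{19 \sqrt{2} i}{6}} g(z) = \frac{27 \sqrt{2} \left(1 - i\right) e^{\frac{19 \sqrt{2} \omega \left(1 + i\right)}{6}}}{13718}
  F(ω) = 2πi·ΣRes = - \frac{27 \sqrt{2} i \pi \left(i \left(1 - i\right) e^{\frac{19 \sqrt{2} \omega \left(1 - i\right)}{6}} - \left(1 - i\right) e^{\frac{19 \sqrt{2} \omega \left(1 + i\right)}{6}}\right)}{6859} = \frac{108 \pi e^{\frac{19 \sqrt{2} \omega}{6}} \cos{\left(\frac{19 \sqrt{2} \omega}{6} + \frac{\pi}{4} \right)}}{6859}

Both cases combine into a single formula in |ω|:

F(ω) = \frac{108 \pi e^{- \frac{19 \sqrt{2} \left|{\omega}\right|}{6}} \sin{\left(\frac{19 \sqrt{2} \left|{\omega}\right|}{6} + \frac{\pi}{4} \right)}}{6859}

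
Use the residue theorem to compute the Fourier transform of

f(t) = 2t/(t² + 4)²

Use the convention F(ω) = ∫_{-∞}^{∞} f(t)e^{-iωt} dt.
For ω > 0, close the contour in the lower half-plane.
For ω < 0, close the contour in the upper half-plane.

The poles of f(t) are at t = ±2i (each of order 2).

Let g(z) = f(z)e^{-iωz}; for large |z| the factor e^{-iωz} decays in the lower half-plane when ω > 0 and in the upper half-plane when ω < 0.

Case ω > 0 (lower half-plane, clockwise contour ⇒ F(ω) = -2πi·ΣRes):
  Res_{z = - 2 i} g(z) = \frac{\omega e^{- 2 \omega}}{4} (pole of order 2)
  F(ω) = -2πi·ΣRes = - \frac{i \pi \omega e^{- 2 \omega}}{2}

Case ω < 0 (upper half-plane, counterclockwise contour ⇒ F(ω) = +2πi·ΣRes):
  Res_{z = 2 i} g(z) = - \frac{\omega e^{2 \omega}}{4} (pole of order 2)
  F(ω) = 2πi·ΣRes = - \frac{i \pi \omega e^{2 \omega}}{2}

Both cases combine into a single formula in |ω|:

F(ω) = - \frac{i \pi \omega e^{- 2 \left|{\omega}\right|}}{2}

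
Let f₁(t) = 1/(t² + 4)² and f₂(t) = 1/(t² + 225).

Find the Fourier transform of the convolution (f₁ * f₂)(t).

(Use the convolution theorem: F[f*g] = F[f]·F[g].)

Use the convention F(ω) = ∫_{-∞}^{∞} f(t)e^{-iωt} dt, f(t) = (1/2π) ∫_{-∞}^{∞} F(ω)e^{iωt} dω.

F[f₁*f₂](ω) = \frac{\pi^{2} \left(2 \left|{\omega}\right| + 1\right) e^{- 17 \left|{\omega}\right|}}{240}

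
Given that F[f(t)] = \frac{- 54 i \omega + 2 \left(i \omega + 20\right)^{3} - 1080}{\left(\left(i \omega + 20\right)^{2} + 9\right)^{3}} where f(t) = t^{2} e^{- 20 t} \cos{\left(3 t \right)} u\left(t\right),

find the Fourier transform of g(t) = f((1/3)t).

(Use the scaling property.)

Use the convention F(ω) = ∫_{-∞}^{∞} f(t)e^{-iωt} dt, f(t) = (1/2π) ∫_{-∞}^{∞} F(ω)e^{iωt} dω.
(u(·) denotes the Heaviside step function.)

F[g](ω) = \frac{6 \left(- 81 i \omega + \left(3 i \omega + 20\right)^{3} - 540\right)}{\left(\left(3 i \omega + 20\right)^{2} + 9\right)^{3}}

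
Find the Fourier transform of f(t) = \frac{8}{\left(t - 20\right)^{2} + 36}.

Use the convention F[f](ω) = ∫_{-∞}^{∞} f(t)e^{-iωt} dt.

F(ω) = \frac{4 \pi e^{- 20 i \omega - 6 \left|{\omega}\right|}}{3}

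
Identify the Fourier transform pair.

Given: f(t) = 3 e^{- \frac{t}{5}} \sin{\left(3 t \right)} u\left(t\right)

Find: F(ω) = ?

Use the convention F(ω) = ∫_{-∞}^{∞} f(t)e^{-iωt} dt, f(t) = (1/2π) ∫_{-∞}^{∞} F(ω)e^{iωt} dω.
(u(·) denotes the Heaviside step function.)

F(ω) = \frac{225}{\left(5 i \omega + 1\right)^{2} + 225}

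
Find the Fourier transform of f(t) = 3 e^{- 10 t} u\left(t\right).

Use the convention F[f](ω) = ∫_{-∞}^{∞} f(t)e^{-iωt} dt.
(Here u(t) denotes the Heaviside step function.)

F(ω) = \frac{3}{i \omega + 10}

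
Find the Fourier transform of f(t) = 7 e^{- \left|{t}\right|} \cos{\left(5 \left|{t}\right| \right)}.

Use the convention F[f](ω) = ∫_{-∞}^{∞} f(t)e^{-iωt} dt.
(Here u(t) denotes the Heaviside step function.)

F(ω) = \frac{14 \left(\omega^{2} + 26\right)}{\omega^{4} - 48 \omega^{2} + 676}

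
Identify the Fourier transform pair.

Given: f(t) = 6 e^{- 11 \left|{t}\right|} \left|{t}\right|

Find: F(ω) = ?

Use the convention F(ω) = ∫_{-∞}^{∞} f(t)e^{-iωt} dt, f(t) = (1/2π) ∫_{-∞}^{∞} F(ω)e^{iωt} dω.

F(ω) = \frac{12 \left(121 - \omega^{2}\right)}{\left(\omega^{2} + 121\right)^{2}}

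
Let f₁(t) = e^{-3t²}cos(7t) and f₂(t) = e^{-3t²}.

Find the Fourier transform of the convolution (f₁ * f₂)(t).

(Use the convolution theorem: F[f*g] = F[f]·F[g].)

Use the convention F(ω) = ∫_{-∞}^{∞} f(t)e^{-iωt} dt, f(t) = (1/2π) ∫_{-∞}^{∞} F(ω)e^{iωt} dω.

F[f₁*f₂](ω) = \frac{\pi \left(e^{\frac{7 \omega}{3}} + 1\right) e^{- \frac{\omega^{2}}{6} - \frac{7 \omega}{6} - \frac{49}{12}}}{6}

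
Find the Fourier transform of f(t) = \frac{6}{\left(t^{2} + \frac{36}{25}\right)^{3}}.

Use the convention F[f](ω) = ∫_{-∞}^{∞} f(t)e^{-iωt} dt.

F(ω) = \frac{125 \pi \left(12 \omega^{2} + 30 \left|{\omega}\right| + 25\right) e^{- \frac{6 \left|{\omega}\right|}{5}}}{3456}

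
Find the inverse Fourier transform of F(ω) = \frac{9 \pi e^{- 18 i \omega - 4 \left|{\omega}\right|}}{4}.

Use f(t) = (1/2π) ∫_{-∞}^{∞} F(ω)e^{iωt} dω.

f(t) = \frac{9}{\left(t - 18\right)^{2} + 16}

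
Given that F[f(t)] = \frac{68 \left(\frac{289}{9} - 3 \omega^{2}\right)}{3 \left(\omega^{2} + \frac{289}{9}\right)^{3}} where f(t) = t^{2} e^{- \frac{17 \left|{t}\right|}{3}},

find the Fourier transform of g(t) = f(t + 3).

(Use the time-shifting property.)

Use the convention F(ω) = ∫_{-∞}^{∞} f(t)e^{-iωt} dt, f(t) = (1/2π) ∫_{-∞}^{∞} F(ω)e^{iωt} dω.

F[g](ω) = \frac{\left(530604 - 49572 \omega^{2}\right) e^{3 i \omega}}{\left(9 \omega^{2} + 289\right)^{3}}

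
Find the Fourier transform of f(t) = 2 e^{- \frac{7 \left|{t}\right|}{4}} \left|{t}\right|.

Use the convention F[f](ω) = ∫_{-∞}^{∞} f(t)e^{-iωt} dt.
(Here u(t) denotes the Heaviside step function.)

F(ω) = \frac{64 \left(49 - 16 \omega^{2}\right)}{\left(16 \omega^{2} + 49\right)^{2}}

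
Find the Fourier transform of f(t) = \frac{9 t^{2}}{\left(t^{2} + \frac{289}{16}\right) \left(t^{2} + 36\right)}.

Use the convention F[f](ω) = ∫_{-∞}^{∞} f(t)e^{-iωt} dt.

F(ω) = \frac{864 \pi e^{- 6 \left|{\omega}\right|}}{287} - \frac{612 \pi e^{- \frac{17 \left|{\omega}\right|}{4}}}{287}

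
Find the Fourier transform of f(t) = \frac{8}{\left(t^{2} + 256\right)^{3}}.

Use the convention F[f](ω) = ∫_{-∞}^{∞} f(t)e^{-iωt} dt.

F(ω) = \frac{\pi \left(256 \omega^{2} + 48 \left|{\omega}\right| + 3\right) e^{- 16 \left|{\omega}\right|}}{1048576}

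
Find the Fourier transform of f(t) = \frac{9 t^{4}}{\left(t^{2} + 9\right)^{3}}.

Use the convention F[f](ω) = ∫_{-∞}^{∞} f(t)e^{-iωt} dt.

F(ω) = \frac{9 \pi \left(3 \omega^{2} - 5 \left|{\omega}\right| + 1\right) e^{- 3 \left|{\omega}\right|}}{8}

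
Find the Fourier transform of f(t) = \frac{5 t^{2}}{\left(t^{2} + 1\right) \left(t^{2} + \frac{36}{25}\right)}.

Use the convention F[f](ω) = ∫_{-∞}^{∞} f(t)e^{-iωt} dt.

F(ω) = - \frac{125 \pi e^{- \left|{\omega}\right|}}{11} + \frac{150 \pi e^{- \frac{6 \left|{\omega}\right|}{5}}}{11}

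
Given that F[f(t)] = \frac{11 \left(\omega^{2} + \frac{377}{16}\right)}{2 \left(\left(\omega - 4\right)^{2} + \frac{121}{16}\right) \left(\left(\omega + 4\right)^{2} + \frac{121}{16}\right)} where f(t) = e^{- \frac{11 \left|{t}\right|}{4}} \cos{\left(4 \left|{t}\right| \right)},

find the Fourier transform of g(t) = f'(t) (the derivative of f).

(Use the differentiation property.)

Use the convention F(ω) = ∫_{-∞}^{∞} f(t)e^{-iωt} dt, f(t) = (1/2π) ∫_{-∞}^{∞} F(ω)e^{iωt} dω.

F[g](ω) = \frac{88 i \omega \left(16 \omega^{2} + 377\right)}{256 \omega^{4} - 4320 \omega^{2} + 142129}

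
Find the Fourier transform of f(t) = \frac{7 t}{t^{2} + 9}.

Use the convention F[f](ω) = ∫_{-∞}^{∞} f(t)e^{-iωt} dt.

F(ω) = - 7 i \pi e^{- 3 \left|{\omega}\right|} \operatorname{sign}{\left(\omega \right)}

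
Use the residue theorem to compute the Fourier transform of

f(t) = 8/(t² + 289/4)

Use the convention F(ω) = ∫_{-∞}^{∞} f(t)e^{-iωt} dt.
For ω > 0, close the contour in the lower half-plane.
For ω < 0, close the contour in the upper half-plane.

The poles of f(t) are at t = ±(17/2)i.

Let g(z) = f(z)e^{-iωz}; for large |z| the factor e^{-iωz} decays in the lower half-plane when ω > 0 and in the upper half-plane when ω < 0.

Case ω > 0 (lower half-plane, clockwise contour ⇒ F(ω) = -2πi·ΣRes):
  Res_{z = - \frac{17 i}{2}} g(z) = \frac{8 i e^{- \frac{17 \omega}{2}}}{17}
  F(ω) = -2πi·ΣRes = \frac{16 \pi e^{- \frac{17 \omega}{2}}}{17}

Case ω < 0 (upper half-plane, counterclockwise contour ⇒ F(ω) = +2πi·ΣRes):
  Res_{z = \frac{17 i}{2}} g(z) = - \frac{8 i e^{\frac{17 \omega}{2}}}{17}
  F(ω) = 2πi·ΣRes = \frac{16 \pi e^{\frac{17 \omega}{2}}}{17}

Both cases combine into a single formula in |ω|:

F(ω) = \frac{16 \pi e^{- \frac{17 \left|{\omega}\right|}{2}}}{17}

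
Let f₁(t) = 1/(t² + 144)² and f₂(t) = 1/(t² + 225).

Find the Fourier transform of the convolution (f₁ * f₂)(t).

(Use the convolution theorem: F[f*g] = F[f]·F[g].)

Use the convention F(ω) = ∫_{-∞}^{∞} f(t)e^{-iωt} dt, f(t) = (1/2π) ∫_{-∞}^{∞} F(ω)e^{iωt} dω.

F[f₁*f₂](ω) = \frac{\pi^{2} \left(12 \left|{\omega}\right| + 1\right) e^{- 27 \left|{\omega}\right|}}{51840}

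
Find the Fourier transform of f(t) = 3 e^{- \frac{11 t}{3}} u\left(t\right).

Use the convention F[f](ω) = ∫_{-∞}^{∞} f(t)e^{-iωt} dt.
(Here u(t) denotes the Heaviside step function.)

F(ω) = \frac{9}{3 i \omega + 11}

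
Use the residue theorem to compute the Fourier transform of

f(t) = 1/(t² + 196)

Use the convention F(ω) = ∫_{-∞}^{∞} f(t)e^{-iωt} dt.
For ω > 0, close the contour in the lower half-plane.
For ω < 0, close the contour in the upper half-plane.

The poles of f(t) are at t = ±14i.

Let g(z) = f(z)e^{-iωz}; for large |z| the factor e^{-iωz} decays in the lower half-plane when ω > 0 and in the upper half-plane when ω < 0.

Case ω > 0 (lower half-plane, clockwise contour ⇒ F(ω) = -2πi·ΣRes):
  Res_{z = - 14 i} g(z) = \frac{i e^{- 14 \omega}}{28}
  F(ω) = -2πi·ΣRes = \frac{\pi e^{- 14 \omega}}{14}

Case ω < 0 (upper half-plane, counterclockwise contour ⇒ F(ω) = +2πi·ΣRes):
  Res_{z = 14 i} g(z) = - \frac{i e^{14 \omega}}{28}
  F(ω) = 2πi·ΣRes = \frac{\pi e^{14 \omega}}{14}

Both cases combine into a single formula in |ω|:

F(ω) = \frac{\pi e^{- 14 \left|{\omega}\right|}}{14}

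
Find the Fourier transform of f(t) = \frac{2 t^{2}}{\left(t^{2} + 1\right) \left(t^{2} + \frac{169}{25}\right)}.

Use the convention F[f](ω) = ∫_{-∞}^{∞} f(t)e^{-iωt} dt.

F(ω) = - \frac{25 \pi e^{- \left|{\omega}\right|}}{72} + \frac{65 \pi e^{- \frac{13 \left|{\omega}\right|}{5}}}{72}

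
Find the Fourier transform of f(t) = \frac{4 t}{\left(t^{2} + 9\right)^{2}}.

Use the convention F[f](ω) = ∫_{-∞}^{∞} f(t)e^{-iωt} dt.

F(ω) = - \frac{2 i \pi \omega e^{- 3 \left|{\omega}\right|}}{3}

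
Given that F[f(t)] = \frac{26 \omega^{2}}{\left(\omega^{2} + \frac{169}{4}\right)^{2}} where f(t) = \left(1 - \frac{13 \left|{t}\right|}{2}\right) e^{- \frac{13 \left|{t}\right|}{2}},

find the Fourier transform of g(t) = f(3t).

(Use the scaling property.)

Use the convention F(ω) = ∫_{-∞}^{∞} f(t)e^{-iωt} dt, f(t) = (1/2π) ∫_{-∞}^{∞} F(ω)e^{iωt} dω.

F[g](ω) = \frac{1248 \omega^{2}}{\left(4 \omega^{2} + 1521\right)^{2}}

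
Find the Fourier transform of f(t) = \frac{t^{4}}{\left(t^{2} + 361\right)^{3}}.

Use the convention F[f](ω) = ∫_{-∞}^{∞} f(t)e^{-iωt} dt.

F(ω) = \frac{\pi \left(361 \omega^{2} - 95 \left|{\omega}\right| + 3\right) e^{- 19 \left|{\omega}\right|}}{152}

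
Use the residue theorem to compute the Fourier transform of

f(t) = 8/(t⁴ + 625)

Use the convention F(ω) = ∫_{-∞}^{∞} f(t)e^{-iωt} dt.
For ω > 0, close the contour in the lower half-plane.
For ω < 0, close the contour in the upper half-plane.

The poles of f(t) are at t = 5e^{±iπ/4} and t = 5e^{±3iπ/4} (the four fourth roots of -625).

Let g(z) = f(z)e^{-iωz}; for large |z| the factor e^{-iωz} decays in the lower half-plane when ω > 0 and in the upper half-plane when ω < 0.

Case ω > 0 (lower half-plane, clockwise contour ⇒ F(ω) = -2πi·ΣRes):
  Res_{z = - \frac{5 \sqrt{2}}{2} - \frac{5 \sqrt{2} i}{2}} g(z) = \frac{\sqrt{2} \left(1 + i\right) e^{\frac{5 \sqrt{2} \omega \left(-1 + i\right)}{2}}}{125}
  Res_{z = \frac{5 \sqrt{2}}{2} - \frac{5 \sqrt{2} i}{2}} g(z) = \frac{\sqrt{2} \left(-1 + i\right) e^{- \frac{5 \sqrt{2} \omega \left(1 + i\right)}{2}}}{125}
  F(ω) = -2πi·ΣRes = \frac{2 \sqrt{2} \pi \left(\left(1 - i\right) e^{5 \sqrt{2} i \omega} + 1 + i\right) e^{- \frac{5 \sqrt{2} \omega \left(1 + i\right)}{2}}}{125} = \frac{8 \pi e^{- \frac{5 \sqrt{2} \omega}{2}} \sin{\left(\frac{5 \sqrt{2} \omega}{2} + \frac{\pi}{4} \right)}}{125}

Case ω < 0 (upper half-plane, counterclockwise contour ⇒ F(ω) = +2πi·ΣRes):
  Res_{z = \frac{5 \sqrt{2}}{2} + \frac{5 \sqrt{2} i}{2}} g(z) = - \frac{\sqrt{2} \left(1 + i\right) e^{\frac{5 \sqrt{2} \omega \left(1 - i\right)}{2}}}{125}
  Res_{z = - \frac{5 \sqrt{2}}{2} + \frac{5 \sqrt{2} i}{2}} g(z) = \frac{\sqrt{2} \left(1 - i\right) e^{\frac{5 \sqrt{2} \omega \left(1 + i\right)}{2}}}{125}
  F(ω) = 2πi·ΣRes = - \frac{2 \sqrt{2} i \pi \left(\left(1 + i\right) e^{\frac{5 \sqrt{2} \omega \left(1 - i\right)}{2}} - \left(1 - i\right) e^{\frac{5 \sqrt{2} \omega \left(1 + i\right)}{2}}\right)}{125} = \frac{8 \pi e^{\frac{5 \sqrt{2} \omega}{2}} \cos{\left(\frac{5 \sqrt{2} \omega}{2} + \frac{\pi}{4} \right)}}{125}

Both cases combine into a single formula in |ω|:

F(ω) = \frac{8 \pi e^{- \frac{5 \sqrt{2} \left|{\omega}\right|}{2}} \sin{\left(\frac{5 \sqrt{2} \left|{\omega}\right|}{2} + \frac{\pi}{4} \right)}}{125}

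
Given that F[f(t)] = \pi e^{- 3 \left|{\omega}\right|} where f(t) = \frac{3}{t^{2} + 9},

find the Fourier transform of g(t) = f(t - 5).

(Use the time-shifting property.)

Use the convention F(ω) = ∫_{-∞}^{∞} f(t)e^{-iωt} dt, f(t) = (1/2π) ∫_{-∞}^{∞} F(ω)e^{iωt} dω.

F[g](ω) = \pi e^{- 5 i \omega - 3 \left|{\omega}\right|}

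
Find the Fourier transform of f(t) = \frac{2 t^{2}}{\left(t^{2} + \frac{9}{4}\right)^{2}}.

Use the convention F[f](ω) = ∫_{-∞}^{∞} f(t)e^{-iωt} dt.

F(ω) = \frac{\pi \left(2 - 3 \left|{\omega}\right|\right) e^{- \frac{3 \left|{\omega}\right|}{2}}}{3}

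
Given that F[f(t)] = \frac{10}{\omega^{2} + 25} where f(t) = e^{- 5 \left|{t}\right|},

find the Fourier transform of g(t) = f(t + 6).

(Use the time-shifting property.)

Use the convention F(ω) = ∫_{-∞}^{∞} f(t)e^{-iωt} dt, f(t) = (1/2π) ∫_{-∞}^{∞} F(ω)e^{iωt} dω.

F[g](ω) = \frac{10 e^{6 i \omega}}{\omega^{2} + 25}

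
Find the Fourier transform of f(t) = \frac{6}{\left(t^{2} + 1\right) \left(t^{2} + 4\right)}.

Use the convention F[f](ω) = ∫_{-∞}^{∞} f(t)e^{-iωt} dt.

F(ω) = \pi \left(2 e^{\left|{\omega}\right|} - 1\right) e^{- 2 \left|{\omega}\right|}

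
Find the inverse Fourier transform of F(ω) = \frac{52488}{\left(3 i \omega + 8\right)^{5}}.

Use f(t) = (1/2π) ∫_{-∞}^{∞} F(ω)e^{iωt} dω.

f(t) = 9 t^{4} e^{- \frac{8 t}{3}} u\left(t\right)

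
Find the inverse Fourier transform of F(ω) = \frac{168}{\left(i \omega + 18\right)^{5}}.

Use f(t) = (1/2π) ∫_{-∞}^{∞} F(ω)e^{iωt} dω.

f(t) = 7 t^{4} e^{- 18 t} u\left(t\right)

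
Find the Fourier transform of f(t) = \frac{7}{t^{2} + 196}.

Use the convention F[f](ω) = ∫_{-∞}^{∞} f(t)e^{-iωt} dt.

F(ω) = \frac{\pi e^{- 14 \left|{\omega}\right|}}{2}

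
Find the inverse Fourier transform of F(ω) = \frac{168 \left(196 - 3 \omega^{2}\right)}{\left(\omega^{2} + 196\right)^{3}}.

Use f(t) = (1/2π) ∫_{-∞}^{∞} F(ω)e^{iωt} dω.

f(t) = 3 t^{2} e^{- 14 \left|{t}\right|}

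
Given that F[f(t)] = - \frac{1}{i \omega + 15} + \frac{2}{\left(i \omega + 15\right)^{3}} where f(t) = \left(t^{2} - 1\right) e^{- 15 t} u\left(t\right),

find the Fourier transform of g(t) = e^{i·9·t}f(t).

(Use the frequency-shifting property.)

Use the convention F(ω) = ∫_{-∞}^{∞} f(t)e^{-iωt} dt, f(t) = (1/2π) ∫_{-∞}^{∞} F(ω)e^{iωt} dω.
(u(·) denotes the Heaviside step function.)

F[g](ω) = \frac{2 i \left(\omega - 9\right) - \left(i \left(\omega - 9\right) + 15\right)^{3} + 30}{\left(i \left(\omega - 9\right) + 15\right)^{4}}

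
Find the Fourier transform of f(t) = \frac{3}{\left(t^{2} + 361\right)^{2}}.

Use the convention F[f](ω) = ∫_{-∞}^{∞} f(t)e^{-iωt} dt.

F(ω) = \frac{3 \pi \left(19 \left|{\omega}\right| + 1\right) e^{- 19 \left|{\omega}\right|}}{13718}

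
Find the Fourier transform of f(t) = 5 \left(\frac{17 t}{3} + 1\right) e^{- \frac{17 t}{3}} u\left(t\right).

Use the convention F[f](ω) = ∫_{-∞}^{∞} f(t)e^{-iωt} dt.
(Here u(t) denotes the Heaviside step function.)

F(ω) = \frac{15 \left(- 3 i \omega - 34\right)}{9 \omega^{2} - 102 i \omega - 289}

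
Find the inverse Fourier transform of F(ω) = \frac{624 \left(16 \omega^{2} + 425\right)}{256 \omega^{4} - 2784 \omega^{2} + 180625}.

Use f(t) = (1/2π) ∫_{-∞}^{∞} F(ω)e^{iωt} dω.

f(t) = 6 e^{- \frac{13 \left|{t}\right|}{4}} \cos{\left(4 \left|{t}\right| \right)}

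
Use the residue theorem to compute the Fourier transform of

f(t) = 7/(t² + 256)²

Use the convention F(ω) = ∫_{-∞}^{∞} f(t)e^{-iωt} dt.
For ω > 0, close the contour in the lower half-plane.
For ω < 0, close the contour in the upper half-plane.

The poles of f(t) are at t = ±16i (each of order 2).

Let g(z) = f(z)e^{-iωz}; for large |z| the factor e^{-iωz} decays in the lower half-plane when ω > 0 and in the upper half-plane when ω < 0.

Case ω > 0 (lower half-plane, clockwise contour ⇒ F(ω) = -2πi·ΣRes):
  Res_{z = - 16 i} g(z) = \frac{7 i \left(16 \omega + 1\right) e^{- 16 \omega}}{16384} (pole of order 2)
  F(ω) = -2πi·ΣRes = \frac{7 \pi \left(16 \omega + 1\right) e^{- 16 \omega}}{8192}

Case ω < 0 (upper half-plane, counterclockwise contour ⇒ F(ω) = +2πi·ΣRes):
  Res_{z = 16 i} g(z) = \frac{7 i \left(16 \omega - 1\right) e^{16 \omega}}{16384} (pole of order 2)
  F(ω) = 2πi·ΣRes = \frac{7 \pi \left(1 - 16 \omega\right) e^{16 \omega}}{8192}

Both cases combine into a single formula in |ω|:

F(ω) = \frac{7 \pi \left(16 \left|{\omega}\right| + 1\right) e^{- 16 \left|{\omega}\right|}}{8192}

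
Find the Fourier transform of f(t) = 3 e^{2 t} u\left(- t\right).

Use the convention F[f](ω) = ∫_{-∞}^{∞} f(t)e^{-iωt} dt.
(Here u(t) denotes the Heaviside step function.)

F(ω) = - \frac{3}{i \omega - 2}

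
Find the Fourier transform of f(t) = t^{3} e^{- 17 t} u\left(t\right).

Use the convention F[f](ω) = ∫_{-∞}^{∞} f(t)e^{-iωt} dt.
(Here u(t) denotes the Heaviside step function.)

F(ω) = \frac{6}{\left(i \omega + 17\right)^{4}}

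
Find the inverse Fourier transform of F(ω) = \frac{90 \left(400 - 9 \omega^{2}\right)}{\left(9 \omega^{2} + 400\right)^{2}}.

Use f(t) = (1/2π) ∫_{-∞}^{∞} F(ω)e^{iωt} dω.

f(t) = 5 e^{- \frac{20 \left|{t}\right|}{3}} \left|{t}\right|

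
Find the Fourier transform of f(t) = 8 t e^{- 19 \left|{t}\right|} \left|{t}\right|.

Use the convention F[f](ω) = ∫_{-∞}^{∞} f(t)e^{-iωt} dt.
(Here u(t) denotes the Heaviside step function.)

F(ω) = \frac{32 i \omega \left(\omega^{2} - 1083\right)}{\left(\omega^{2} + 361\right)^{3}}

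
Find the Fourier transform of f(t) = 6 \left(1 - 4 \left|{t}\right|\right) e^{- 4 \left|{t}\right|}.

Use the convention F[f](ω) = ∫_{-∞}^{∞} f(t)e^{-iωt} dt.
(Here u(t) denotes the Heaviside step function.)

F(ω) = \frac{96 \omega^{2}}{\left(\omega^{2} + 16\right)^{2}}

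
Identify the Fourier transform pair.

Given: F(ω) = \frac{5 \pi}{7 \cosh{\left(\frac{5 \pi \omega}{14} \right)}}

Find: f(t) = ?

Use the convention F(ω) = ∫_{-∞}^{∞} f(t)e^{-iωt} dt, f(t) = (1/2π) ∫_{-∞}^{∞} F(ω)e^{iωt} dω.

f(t) = \frac{2}{e^{\frac{7 t}{5}} + e^{- \frac{7 t}{5}}}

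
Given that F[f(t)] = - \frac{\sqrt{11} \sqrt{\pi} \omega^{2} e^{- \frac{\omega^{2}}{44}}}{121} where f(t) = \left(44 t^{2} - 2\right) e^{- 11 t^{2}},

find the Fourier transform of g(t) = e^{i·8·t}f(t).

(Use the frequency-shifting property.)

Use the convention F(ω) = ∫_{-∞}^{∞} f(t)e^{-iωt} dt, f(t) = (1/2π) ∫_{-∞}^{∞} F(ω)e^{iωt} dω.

F[g](ω) = - \frac{\sqrt{11} \sqrt{\pi} \left(\omega - 8\right)^{2} e^{- \frac{\left(\omega - 8\right)^{2}}{44}}}{121}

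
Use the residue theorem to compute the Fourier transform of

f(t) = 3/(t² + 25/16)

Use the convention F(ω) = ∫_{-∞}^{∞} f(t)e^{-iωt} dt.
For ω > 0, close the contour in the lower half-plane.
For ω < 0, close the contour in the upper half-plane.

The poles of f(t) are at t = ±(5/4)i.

Let g(z) = f(z)e^{-iωz}; for large |z| the factor e^{-iωz} decays in the lower half-plane when ω > 0 and in the upper half-plane when ω < 0.

Case ω > 0 (lower half-plane, clockwise contour ⇒ F(ω) = -2πi·ΣRes):
  Res_{z = - \frac{5 i}{4}} g(z) = \frac{6 i e^{- \frac{5 \omega}{4}}}{5}
  F(ω) = -2πi·ΣRes = \frac{12 \pi e^{- \frac{5 \omega}{4}}}{5}

Case ω < 0 (upper half-plane, counterclockwise contour ⇒ F(ω) = +2πi·ΣRes):
  Res_{z = \frac{5 i}{4}} g(z) = - \frac{6 i e^{\frac{5 \omega}{4}}}{5}
  F(ω) = 2πi·ΣRes = \frac{12 \pi e^{\frac{5 \omega}{4}}}{5}

Both cases combine into a single formula in |ω|:

F(ω) = \frac{12 \pi e^{- \frac{5 \left|{\omega}\right|}{4}}}{5}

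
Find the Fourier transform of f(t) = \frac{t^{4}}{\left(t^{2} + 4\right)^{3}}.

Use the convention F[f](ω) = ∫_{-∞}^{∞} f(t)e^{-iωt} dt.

F(ω) = \frac{\pi \left(4 \omega^{2} - 10 \left|{\omega}\right| + 3\right) e^{- 2 \left|{\omega}\right|}}{16}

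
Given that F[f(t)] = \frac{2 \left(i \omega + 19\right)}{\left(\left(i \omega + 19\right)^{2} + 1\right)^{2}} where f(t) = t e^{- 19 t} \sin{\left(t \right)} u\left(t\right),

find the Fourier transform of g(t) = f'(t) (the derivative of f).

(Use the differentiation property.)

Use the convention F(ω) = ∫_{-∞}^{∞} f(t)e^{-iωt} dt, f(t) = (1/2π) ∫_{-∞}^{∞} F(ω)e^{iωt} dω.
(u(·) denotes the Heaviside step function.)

F[g](ω) = \frac{2 i \omega \left(i \omega + 19\right)}{\left(\left(i \omega + 19\right)^{2} + 1\right)^{2}}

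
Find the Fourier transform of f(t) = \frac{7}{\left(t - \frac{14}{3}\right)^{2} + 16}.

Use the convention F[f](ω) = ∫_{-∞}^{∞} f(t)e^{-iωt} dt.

F(ω) = \frac{7 \pi e^{- \frac{14 i \omega}{3} - 4 \left|{\omega}\right|}}{4}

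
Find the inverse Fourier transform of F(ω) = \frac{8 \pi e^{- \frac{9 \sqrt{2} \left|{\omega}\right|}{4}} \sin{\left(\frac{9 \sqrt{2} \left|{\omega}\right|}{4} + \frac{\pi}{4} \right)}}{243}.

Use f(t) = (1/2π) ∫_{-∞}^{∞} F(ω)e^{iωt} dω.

f(t) = \frac{3}{t^{4} + \frac{6561}{16}}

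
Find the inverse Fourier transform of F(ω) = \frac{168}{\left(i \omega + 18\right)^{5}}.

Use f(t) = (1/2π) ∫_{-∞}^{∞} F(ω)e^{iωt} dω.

f(t) = 7 t^{4} e^{- 18 t} u\left(t\right)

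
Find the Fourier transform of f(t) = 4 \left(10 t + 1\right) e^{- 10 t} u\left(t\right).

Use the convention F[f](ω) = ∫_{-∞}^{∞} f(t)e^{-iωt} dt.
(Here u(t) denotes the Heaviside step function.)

F(ω) = \frac{4 \left(- i \omega - 20\right)}{\omega^{2} - 20 i \omega - 100}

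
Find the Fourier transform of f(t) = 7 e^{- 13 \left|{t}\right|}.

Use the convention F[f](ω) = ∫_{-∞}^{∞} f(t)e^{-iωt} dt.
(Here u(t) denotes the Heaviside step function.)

F(ω) = \frac{182}{\omega^{2} + 169}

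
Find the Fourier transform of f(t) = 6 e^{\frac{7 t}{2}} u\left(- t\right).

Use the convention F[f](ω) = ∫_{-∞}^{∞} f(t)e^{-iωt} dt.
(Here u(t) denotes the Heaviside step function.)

F(ω) = - \frac{12}{2 i \omega - 7}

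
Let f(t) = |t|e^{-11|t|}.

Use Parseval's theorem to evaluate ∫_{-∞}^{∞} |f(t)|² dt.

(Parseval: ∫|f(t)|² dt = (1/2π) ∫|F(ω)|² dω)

∫|f(t)|² dt = \frac{1}{2662}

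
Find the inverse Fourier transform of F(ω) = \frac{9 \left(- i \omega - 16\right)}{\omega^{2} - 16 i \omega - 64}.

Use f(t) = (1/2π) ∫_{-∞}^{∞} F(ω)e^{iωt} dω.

f(t) = 9 \left(8 t + 1\right) e^{- 8 t} u\left(t\right)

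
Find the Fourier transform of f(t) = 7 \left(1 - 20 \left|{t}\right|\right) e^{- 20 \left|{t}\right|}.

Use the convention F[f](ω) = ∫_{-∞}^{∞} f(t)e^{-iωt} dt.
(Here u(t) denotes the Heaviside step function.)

F(ω) = \frac{560 \omega^{2}}{\left(\omega^{2} + 400\right)^{2}}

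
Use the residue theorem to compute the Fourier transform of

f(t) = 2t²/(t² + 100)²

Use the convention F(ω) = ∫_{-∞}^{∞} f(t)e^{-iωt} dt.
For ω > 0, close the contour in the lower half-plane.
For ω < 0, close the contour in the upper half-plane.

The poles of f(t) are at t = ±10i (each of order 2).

Let g(z) = f(z)e^{-iωz}; for large |z| the factor e^{-iωz} decays in the lower half-plane when ω > 0 and in the upper half-plane when ω < 0.

Case ω > 0 (lower half-plane, clockwise contour ⇒ F(ω) = -2πi·ΣRes):
  Res_{z = - 10 i} g(z) = \frac{i \left(1 - 10 \omega\right) e^{- 10 \omega}}{20} (pole of order 2)
  F(ω) = -2πi·ΣRes = \frac{\pi \left(1 - 10 \omega\right) e^{- 10 \omega}}{10}

Case ω < 0 (upper half-plane, counterclockwise contour ⇒ F(ω) = +2πi·ΣRes):
  Res_{z = 10 i} g(z) = \frac{i \left(- 10 \omega - 1\right) e^{10 \omega}}{20} (pole of order 2)
  F(ω) = 2πi·ΣRes = \frac{\pi \left(10 \omega + 1\right) e^{10 \omega}}{10}

Both cases combine into a single formula in |ω|:

F(ω) = \frac{\pi \left(1 - 10 \left|{\omega}\right|\right) e^{- 10 \left|{\omega}\right|}}{10}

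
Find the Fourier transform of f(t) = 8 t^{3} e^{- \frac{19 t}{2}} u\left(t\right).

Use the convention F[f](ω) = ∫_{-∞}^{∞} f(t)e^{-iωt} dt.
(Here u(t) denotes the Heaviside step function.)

F(ω) = \frac{768}{\left(2 i \omega + 19\right)^{4}}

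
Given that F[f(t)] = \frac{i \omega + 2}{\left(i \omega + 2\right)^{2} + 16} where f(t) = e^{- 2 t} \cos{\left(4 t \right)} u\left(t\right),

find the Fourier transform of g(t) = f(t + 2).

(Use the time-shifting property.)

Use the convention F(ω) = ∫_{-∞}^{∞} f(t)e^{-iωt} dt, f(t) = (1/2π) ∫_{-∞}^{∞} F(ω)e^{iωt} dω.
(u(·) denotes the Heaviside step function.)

F[g](ω) = \frac{\left(i \omega + 2\right) e^{2 i \omega}}{\left(i \omega + 2\right)^{2} + 16}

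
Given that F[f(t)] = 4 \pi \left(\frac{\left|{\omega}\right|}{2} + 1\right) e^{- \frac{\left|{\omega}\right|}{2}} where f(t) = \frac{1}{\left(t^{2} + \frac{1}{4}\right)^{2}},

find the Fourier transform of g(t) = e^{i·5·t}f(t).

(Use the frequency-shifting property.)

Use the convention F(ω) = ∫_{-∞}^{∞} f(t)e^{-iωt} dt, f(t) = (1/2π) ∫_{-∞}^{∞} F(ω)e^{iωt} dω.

F[g](ω) = 2 \pi \left(\left|{\omega - 5}\right| + 2\right) e^{- \frac{\left|{\omega - 5}\right|}{2}}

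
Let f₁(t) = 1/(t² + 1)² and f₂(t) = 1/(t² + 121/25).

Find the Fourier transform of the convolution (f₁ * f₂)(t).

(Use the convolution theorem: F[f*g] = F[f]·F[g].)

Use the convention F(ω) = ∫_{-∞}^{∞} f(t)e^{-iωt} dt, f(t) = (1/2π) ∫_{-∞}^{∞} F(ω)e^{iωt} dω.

F[f₁*f₂](ω) = \frac{5 \pi^{2} \left(\left|{\omega}\right| + 1\right) e^{- \frac{16 \left|{\omega}\right|}{5}}}{22}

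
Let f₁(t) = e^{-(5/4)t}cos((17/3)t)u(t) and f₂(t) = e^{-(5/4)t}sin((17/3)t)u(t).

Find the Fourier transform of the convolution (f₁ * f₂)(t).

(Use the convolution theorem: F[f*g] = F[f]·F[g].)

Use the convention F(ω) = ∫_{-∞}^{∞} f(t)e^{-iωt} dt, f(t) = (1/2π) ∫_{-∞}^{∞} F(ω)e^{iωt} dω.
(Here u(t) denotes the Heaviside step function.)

F[f₁*f₂](ω) = \frac{29376 \left(4 i \omega + 5\right)}{\left(9 \left(4 i \omega + 5\right)^{2} + 4624\right)^{2}}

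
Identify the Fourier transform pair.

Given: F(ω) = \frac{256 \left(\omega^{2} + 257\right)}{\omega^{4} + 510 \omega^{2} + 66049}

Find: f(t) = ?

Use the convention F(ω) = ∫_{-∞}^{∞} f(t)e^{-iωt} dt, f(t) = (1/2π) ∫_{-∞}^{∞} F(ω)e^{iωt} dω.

f(t) = 8 e^{- 16 \left|{t}\right|} \cos{\left(\left|{t}\right| \right)}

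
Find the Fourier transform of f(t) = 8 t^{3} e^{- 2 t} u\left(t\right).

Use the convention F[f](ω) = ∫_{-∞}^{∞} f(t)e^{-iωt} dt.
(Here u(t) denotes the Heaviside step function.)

F(ω) = \frac{48}{\left(i \omega + 2\right)^{4}}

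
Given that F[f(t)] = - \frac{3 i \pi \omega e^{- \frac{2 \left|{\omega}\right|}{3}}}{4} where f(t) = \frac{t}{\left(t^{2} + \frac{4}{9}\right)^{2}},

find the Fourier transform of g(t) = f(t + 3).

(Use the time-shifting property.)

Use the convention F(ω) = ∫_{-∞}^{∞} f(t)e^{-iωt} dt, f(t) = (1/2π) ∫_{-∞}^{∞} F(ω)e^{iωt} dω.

F[g](ω) = - \frac{3 i \pi \omega e^{3 i \omega - \frac{2 \left|{\omega}\right|}{3}}}{4}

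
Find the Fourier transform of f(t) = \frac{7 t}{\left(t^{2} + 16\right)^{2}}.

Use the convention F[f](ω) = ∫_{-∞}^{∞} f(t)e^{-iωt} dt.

F(ω) = - \frac{7 i \pi \omega e^{- 4 \left|{\omega}\right|}}{8}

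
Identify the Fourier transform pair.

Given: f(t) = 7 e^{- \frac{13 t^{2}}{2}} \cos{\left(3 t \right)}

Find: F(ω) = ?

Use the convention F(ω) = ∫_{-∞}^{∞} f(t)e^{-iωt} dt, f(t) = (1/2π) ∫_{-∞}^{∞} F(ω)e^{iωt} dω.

F(ω) = \frac{7 \sqrt{26} \sqrt{\pi} \left(e^{\frac{6 \omega}{13}} + 1\right) e^{- \frac{\omega^{2}}{26} - \frac{3 \omega}{13} - \frac{9}{26}}}{26}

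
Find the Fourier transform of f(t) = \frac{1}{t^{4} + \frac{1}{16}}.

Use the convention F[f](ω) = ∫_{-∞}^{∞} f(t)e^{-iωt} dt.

F(ω) = 8 \pi e^{- \frac{\sqrt{2} \left|{\omega}\right|}{4}} \sin{\left(\frac{\sqrt{2} \left|{\omega}\right|}{4} + \frac{\pi}{4} \right)}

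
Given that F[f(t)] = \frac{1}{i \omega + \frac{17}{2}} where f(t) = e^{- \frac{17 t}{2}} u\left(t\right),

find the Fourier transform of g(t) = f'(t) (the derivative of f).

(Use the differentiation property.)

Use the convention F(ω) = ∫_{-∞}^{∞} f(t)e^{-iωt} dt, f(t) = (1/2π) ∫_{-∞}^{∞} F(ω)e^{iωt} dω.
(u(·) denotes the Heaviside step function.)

F[g](ω) = \frac{2 \omega}{2 \omega - 17 i}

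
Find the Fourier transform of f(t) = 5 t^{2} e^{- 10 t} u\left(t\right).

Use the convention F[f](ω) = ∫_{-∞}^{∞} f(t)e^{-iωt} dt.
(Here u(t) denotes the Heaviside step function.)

F(ω) = \frac{10}{\left(i \omega + 10\right)^{3}}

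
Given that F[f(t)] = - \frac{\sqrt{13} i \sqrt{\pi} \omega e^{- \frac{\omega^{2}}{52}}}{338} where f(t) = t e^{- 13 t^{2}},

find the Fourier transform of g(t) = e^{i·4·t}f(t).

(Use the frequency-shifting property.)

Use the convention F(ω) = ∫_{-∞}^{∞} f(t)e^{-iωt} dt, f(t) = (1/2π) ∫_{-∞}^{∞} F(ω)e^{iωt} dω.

F[g](ω) = \frac{\sqrt{13} i \sqrt{\pi} \left(4 - \omega\right) e^{- \frac{\left(\omega - 4\right)^{2}}{52}}}{338}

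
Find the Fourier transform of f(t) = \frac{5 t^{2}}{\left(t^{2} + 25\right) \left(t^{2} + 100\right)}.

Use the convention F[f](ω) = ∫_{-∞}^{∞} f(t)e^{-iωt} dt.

F(ω) = \frac{\pi \left(2 - e^{5 \left|{\omega}\right|}\right) e^{- 10 \left|{\omega}\right|}}{3}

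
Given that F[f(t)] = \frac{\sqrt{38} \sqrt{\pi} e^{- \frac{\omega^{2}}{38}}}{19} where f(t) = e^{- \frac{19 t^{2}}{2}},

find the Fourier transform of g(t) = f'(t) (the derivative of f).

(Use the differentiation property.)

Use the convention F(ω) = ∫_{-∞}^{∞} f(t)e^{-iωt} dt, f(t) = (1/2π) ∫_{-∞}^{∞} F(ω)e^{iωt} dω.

F[g](ω) = \frac{\sqrt{38} i \sqrt{\pi} \omega e^{- \frac{\omega^{2}}{38}}}{19}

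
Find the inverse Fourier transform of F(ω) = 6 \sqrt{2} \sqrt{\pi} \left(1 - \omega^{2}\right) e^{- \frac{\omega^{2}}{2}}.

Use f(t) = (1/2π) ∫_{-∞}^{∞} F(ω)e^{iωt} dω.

f(t) = 6 t^{2} e^{- \frac{t^{2}}{2}}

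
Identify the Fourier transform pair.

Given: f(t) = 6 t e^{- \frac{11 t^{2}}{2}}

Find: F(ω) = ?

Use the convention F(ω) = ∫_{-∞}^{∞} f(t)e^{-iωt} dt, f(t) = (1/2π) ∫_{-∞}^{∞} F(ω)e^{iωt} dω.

F(ω) = - \frac{6 \sqrt{22} i \sqrt{\pi} \omega e^{- \frac{\omega^{2}}{22}}}{121}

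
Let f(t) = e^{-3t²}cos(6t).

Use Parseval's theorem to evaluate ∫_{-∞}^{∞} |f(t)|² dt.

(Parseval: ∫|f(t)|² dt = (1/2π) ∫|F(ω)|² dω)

∫|f(t)|² dt = \frac{\sqrt{6} \sqrt{\pi} \left(1 + e^{6}\right)}{12 e^{6}}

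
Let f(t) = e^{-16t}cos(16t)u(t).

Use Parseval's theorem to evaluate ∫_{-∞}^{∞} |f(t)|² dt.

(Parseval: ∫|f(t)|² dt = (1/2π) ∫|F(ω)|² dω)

∫|f(t)|² dt = \frac{3}{128}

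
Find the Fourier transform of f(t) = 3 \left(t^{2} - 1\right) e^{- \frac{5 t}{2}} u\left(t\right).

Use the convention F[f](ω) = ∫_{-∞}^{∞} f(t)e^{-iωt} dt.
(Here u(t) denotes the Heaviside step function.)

F(ω) = \frac{6 \left(16 i \omega - \left(2 i \omega + 5\right)^{3} + 40\right)}{\left(2 i \omega + 5\right)^{4}}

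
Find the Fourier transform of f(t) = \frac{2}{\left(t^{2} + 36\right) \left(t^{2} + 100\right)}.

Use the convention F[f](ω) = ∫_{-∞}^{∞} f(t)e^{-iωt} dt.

F(ω) = \frac{\pi \left(5 e^{4 \left|{\omega}\right|} - 3\right) e^{- 10 \left|{\omega}\right|}}{960}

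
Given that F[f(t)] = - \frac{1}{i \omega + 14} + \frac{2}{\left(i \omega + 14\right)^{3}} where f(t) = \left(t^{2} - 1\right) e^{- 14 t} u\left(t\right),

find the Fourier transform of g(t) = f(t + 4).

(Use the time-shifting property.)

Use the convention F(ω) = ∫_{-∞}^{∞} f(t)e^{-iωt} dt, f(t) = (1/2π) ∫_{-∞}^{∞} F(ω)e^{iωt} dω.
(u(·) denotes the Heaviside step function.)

F[g](ω) = \frac{\left(2 i \omega - \left(i \omega + 14\right)^{3} + 28\right) e^{4 i \omega}}{\left(i \omega + 14\right)^{4}}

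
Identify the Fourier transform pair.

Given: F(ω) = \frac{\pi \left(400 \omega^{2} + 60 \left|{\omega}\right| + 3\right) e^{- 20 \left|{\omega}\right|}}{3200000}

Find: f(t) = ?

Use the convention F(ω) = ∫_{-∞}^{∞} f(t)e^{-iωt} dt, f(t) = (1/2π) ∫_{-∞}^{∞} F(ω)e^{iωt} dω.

f(t) = \frac{8}{\left(t^{2} + 400\right)^{3}}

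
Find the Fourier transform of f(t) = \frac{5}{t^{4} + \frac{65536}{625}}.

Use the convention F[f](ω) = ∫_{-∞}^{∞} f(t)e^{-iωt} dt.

F(ω) = \frac{625 \pi e^{- \frac{8 \sqrt{2} \left|{\omega}\right|}{5}} \sin{\left(\frac{8 \sqrt{2} \left|{\omega}\right|}{5} + \frac{\pi}{4} \right)}}{4096}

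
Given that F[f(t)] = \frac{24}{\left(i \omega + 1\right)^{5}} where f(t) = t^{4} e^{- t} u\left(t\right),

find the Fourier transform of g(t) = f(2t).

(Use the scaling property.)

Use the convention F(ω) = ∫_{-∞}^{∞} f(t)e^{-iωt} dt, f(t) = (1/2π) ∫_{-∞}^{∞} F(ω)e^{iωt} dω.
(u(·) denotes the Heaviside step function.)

F[g](ω) = \frac{384}{\left(i \omega + 2\right)^{5}}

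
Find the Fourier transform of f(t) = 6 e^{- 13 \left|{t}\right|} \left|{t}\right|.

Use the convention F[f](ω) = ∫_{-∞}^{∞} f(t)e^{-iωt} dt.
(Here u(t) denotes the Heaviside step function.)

F(ω) = \frac{12 \left(169 - \omega^{2}\right)}{\left(\omega^{2} + 169\right)^{2}}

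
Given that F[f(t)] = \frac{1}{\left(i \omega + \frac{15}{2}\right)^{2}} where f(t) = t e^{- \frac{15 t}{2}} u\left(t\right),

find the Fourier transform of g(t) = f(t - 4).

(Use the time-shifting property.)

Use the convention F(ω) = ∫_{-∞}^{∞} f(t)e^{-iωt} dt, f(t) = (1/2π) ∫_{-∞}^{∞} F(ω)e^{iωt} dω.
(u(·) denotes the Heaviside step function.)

F[g](ω) = \frac{4 e^{- 4 i \omega}}{\left(2 i \omega + 15\right)^{2}}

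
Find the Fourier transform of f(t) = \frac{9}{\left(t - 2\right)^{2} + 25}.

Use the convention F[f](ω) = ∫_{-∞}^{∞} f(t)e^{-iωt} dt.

F(ω) = \frac{9 \pi e^{- 2 i \omega - 5 \left|{\omega}\right|}}{5}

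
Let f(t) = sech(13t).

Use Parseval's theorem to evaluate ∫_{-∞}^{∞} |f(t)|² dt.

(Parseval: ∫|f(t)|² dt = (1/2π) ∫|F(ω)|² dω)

∫|f(t)|² dt = \frac{2}{13}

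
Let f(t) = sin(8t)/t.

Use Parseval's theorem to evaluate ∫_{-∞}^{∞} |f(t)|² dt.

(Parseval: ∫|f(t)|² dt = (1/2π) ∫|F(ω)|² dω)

∫|f(t)|² dt = 8 \pi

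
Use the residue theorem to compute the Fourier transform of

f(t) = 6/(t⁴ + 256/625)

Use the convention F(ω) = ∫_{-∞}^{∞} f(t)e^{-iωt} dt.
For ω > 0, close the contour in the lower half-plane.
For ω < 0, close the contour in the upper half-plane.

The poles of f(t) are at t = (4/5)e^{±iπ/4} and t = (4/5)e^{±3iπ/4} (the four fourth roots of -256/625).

Let g(z) = f(z)e^{-iωz}; for large |z| the factor e^{-iωz} decays in the lower half-plane when ω > 0 and in the upper half-plane when ω < 0.

Case ω > 0 (lower half-plane, clockwise contour ⇒ F(ω) = -2πi·ΣRes):
  Res_{z = - \frac{2 \sqrt{2}}{5} - \frac{2 \sqrt{2} i}{5}} g(z) = \frac{375 \sqrt{2} i \left(1 - i\right) e^{\frac{2 \sqrt{2} \omega \left(-1 + i\right)}{5}}}{256}
  Res_{z = \frac{2 \sqrt{2}}{5} - \frac{2 \sqrt{2} i}{5}} g(z) = \frac{375 \sqrt{2} i \left(1 + i\right) e^{- \frac{2 \sqrt{2} \omega \left(1 + i\right)}{5}}}{256}
  F(ω) = -2πi·ΣRes = \frac{375 \sqrt{2} \pi \left(1 - i\right) \left(e^{\frac{4 \sqrt{2} i \omega}{5}} + i\right) e^{- \frac{2 \sqrt{2} \omega \left(1 + i\right)}{5}}}{128} = \frac{375 \pi e^{- \frac{2 \sqrt{2} \omega}{5}} \sin{\left(\frac{2 \sqrt{2} \omega}{5} + \frac{\pi}{4} \right)}}{32}

Case ω < 0 (upper half-plane, counterclockwise contour ⇒ F(ω) = +2πi·ΣRes):
  Res_{z = \frac{2 \sqrt{2}}{5} + \frac{2 \sqrt{2} i}{5}} g(z) = \frac{375 \sqrt{2} i \left(-1 + i\right) e^{\frac{2 \sqrt{2} \omega \left(1 - i\right)}{5}}}{256}
  Res_{z = - \frac{2 \sqrt{2}}{5} + \frac{2 \sqrt{2} i}{5}} g(z) = \frac{375 \sqrt{2} \left(1 - i\right) e^{\frac{2 \sqrt{2} \omega \left(1 + i\right)}{5}}}{256}
  F(ω) = 2πi·ΣRes = - \frac{375 \sqrt{2} i \pi \left(i \left(1 - i\right) e^{\frac{2 \sqrt{2} \omega \left(1 - i\right)}{5}} - \left(1 - i\right) e^{\frac{2 \sqrt{2} \omega \left(1 + i\right)}{5}}\right)}{128} = \frac{375 \pi e^{\frac{2 \sqrt{2} \omega}{5}} \cos{\left(\frac{2 \sqrt{2} \omega}{5} + \frac{\pi}{4} \right)}}{32}

Both cases combine into a single formula in |ω|:

F(ω) = \frac{375 \pi e^{- \frac{2 \sqrt{2} \left|{\omega}\right|}{5}} \sin{\left(\frac{2 \sqrt{2} \left|{\omega}\right|}{5} + \frac{\pi}{4} \right)}}{32}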